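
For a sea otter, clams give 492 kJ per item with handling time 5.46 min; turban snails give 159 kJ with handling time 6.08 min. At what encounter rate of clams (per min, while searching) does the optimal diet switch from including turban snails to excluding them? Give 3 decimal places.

0.075 per min

The zero-one rule: include turban snails iff E₂/h₂ > λE₁/(1+λh₁). Equality gives the switch point.
λE₁h₂ = E₂ + λE₂h₁ ⇒ λ = E₂/(E₁h₂ − E₂h₁) = 159/(2991 − 868.1) = 0.07489 per min.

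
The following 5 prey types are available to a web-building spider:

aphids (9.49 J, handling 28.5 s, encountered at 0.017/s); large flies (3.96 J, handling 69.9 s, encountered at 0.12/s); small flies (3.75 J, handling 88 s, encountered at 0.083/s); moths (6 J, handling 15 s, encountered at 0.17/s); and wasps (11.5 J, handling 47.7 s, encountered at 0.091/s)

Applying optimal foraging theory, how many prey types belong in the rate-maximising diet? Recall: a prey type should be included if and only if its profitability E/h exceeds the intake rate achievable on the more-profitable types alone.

Rank by E/h (J/s): moths 0.4, aphids 0.333, wasps 0.241, large flies 0.0567, small flies 0.0426. Include each in turn until the next type's E/h falls below the running intake rate.
Rate on top 1: 0.2873. aphids: 0.333 > 0.2873 → include.
Rate on top 2: 0.2928. wasps: 0.241 < 0.2928 → exclude; stop.
Optimal diet: moths, aphids — 2 of 5 types.

2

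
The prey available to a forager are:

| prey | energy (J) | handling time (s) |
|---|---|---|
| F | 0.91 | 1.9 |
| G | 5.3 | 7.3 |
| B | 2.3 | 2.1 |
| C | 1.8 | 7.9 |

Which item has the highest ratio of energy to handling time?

Profitability E/h (J/s): F = 0.91/1.9 = 0.479, G = 5.3/7.3 = 0.726, B = 2.3/2.1 = 1.1, C = 1.8/7.9 = 0.228.
Ranked: B > G > F > C.

B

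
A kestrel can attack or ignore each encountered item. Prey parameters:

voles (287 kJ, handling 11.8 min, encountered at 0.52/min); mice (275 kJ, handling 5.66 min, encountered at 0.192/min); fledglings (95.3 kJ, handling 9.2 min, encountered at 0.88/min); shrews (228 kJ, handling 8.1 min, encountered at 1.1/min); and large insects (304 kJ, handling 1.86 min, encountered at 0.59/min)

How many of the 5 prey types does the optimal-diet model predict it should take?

1

E/h in descending order: large insects 163, mice 48.6, shrews 28.1, voles 24.3, fledglings 10.4 kJ/min. The optimal diet is the largest prefix of this list for which every included type satisfies E_i/h_i > R on the types above it.
Rate on top 1: 85.52. mice: 48.6 < 85.52 → exclude; stop.
Optimal diet: large insects — 1 of 5 types.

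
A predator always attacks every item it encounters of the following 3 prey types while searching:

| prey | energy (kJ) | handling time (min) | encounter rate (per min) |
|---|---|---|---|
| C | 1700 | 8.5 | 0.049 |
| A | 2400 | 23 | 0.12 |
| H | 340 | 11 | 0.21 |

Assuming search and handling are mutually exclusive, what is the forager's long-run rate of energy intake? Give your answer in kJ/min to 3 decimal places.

Energy encountered per unit search time: 0.049×1700 + 0.12×2400 + 0.21×340 = 442.7 kJ/min.
Handling time per unit search time: 0.049×8.5 + 0.12×23 + 0.21×11 = 5.486.
Rate = 442.7/(1 + 5.486) = 68.25 kJ/min.

68.249 kJ/min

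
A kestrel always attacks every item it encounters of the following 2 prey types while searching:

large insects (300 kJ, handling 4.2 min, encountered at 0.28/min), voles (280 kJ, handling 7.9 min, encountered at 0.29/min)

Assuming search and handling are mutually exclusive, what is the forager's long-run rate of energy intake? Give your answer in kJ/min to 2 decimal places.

R = (0.28×300 + 0.29×280) / (1 + 0.28×4.2 + 0.29×7.9) = 165.2/4.467 = 36.98 kJ/min.

36.98 kJ/min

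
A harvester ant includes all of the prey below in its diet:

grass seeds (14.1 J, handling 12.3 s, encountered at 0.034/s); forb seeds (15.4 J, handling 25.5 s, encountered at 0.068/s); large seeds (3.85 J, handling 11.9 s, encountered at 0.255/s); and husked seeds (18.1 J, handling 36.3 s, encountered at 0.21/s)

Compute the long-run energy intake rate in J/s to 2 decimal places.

R = Σλ_iE_i / (1 + Σλ_ih_i)
Numerator: 0.034×14.1 + 0.068×15.4 + 0.255×3.85 + 0.21×18.1 = 6.309
Denominator: 1 + 0.034×12.3 + 0.068×25.5 + 0.255×11.9 + 0.21×36.3 = 13.81
R = 6.309/13.81 = 0.4569 J/s

0.46 J/s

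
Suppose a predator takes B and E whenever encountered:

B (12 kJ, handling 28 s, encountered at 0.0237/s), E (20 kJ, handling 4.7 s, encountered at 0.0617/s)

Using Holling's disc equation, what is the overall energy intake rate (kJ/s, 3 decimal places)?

0.777 kJ/s

R = (0.0237×12 + 0.0617×20) / (1 + 0.0237×28 + 0.0617×4.7) = 1.518/1.954 = 0.7772 kJ/s.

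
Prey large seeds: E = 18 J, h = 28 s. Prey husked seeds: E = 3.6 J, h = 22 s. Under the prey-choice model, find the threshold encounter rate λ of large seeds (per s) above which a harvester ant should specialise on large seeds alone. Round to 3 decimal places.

At the threshold, the rate on large seeds alone equals the profitability of husked seeds: λ·18/(1 + λ·28) = 3.6/22 = 0.1636.
Rearranging, λ(18 − 0.1636×28) = 0.1636, so λ = 0.1636/13.42 = 0.0122 per s.

0.012 per s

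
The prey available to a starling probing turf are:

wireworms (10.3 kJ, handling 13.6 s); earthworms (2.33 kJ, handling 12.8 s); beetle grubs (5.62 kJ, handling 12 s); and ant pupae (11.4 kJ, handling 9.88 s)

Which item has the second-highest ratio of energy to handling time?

wireworms

Profitability E/h (kJ/s): wireworms = 10.3/13.6 = 0.757, earthworms = 2.33/12.8 = 0.182, beetle grubs = 5.62/12 = 0.468, ant pupae = 11.4/9.88 = 1.15.
Ranked: ant pupae > wireworms > beetle grubs > earthworms.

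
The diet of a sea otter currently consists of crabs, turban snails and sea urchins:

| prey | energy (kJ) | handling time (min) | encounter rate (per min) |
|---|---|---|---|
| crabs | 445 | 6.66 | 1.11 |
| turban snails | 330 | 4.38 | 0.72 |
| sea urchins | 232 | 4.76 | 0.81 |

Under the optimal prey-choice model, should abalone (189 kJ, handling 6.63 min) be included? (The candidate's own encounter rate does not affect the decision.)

Current rate: (1.11×445 + 0.72×330 + 0.81×232)/(1 + 1.11×6.66 + 0.72×4.38 + 0.81×4.76) = 59.7 kJ/min.
abalone: E/h = 189/6.63 = 28.51 kJ/min.
28.51 < 59.7, so adding abalone would lower the average — exclude it.

No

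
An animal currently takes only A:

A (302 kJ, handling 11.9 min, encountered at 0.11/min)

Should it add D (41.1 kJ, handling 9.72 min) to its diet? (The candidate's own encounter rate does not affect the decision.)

On A alone, R = ΣλE/(1+Σλh) = 33.22/2.309 = 14.39 kJ/min.
D: E/h = 41.1/9.72 = 4.228 kJ/min.
4.228 < 14.39, so adding D would lower the average — exclude it.

No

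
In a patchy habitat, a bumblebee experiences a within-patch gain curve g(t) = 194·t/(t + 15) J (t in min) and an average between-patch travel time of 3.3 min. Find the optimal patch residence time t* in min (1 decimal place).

By the marginal value theorem, leave when the instantaneous gain rate g'(t) equals the habitat-wide average g(t)/(T + t).
g'(t) = 194·15/(t + 15)². Setting 194·15/(t+15)² = 194t/[(t+15)(3.3+t)] gives 15(3.3+t) = t(t+15), so t² = 15×3.3 = 49.5.
t* = √49.5 = 7.036 min.

7.0 min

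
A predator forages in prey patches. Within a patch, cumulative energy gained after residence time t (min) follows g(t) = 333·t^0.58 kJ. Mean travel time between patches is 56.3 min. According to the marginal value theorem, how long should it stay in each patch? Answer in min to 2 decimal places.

Maximise g(t)/(T+t): set derivative to zero → g'(t)(T+t) = g(t).
g'(t) = 0.58·333·t^-0.42. Setting 0.58·333·t^-0.42 = 333·t^0.58/(56.3+t) gives 0.58(56.3+t) = t, so 0.42·t = 0.58×56.3.
t* = 0.58×56.3/0.42 = 77.75 min.

77.75 min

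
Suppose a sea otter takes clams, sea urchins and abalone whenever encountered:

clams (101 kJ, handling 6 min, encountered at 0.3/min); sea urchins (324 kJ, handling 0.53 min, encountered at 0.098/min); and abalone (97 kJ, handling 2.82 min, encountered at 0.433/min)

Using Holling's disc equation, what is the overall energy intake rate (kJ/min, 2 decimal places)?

25.55 kJ/min

Energy encountered per unit search time: 0.3×101 + 0.098×324 + 0.433×97 = 104.1 kJ/min.
Handling time per unit search time: 0.3×6 + 0.098×0.53 + 0.433×2.82 = 3.073.
Rate = 104.1/(1 + 3.073) = 25.55 kJ/min.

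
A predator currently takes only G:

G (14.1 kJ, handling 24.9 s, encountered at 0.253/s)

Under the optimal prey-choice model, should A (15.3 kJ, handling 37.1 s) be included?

No

Current rate: (0.253×14.1)/(1 + 0.253×24.9) = 0.4887 kJ/s.
A: E/h = 15.3/37.1 = 0.4124 kJ/s.
Since 0.4124 < R, time spent handling A is better spent searching.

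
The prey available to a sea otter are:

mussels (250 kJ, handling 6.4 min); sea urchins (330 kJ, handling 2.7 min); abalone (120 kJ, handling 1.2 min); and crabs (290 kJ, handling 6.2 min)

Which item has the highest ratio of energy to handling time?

In descending order of E/h:
sea urchins: 330/2.7 = 122 kJ/min
abalone: 120/1.2 = 100 kJ/min
crabs: 290/6.2 = 46.8 kJ/min
mussels: 250/6.4 = 39.1 kJ/min

sea urchins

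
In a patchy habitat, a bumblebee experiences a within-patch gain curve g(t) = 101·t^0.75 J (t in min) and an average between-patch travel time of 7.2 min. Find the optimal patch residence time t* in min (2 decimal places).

Maximise g(t)/(T+t): set derivative to zero → g'(t)(T+t) = g(t).
g'(t) = 0.75·101·t^-0.25. Setting 0.75·101·t^-0.25 = 101·t^0.75/(7.2+t) gives 0.75(7.2+t) = t, so 0.25·t = 0.75×7.2.
t* = 0.75×7.2/0.25 = 21.6 min.

21.60 min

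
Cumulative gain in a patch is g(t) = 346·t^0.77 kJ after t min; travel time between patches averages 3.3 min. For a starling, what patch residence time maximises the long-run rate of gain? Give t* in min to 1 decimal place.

Optimal t* satisfies g'(t*) = g(t*)/(T + t*).
g'(t) = 0.77·346·t^-0.23. Setting 0.77·346·t^-0.23 = 346·t^0.77/(3.3+t) gives 0.77(3.3+t) = t, so 0.23·t = 0.77×3.3.
t* = 0.77×3.3/0.23 = 11.05 min.

11.0 min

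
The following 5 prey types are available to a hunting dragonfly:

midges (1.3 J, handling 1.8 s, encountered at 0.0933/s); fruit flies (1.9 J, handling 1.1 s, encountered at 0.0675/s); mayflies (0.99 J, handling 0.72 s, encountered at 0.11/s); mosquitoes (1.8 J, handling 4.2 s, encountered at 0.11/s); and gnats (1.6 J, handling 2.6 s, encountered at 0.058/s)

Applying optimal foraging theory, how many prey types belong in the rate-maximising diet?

Rank by E/h (J/s): fruit flies 1.73, mayflies 1.38, midges 0.722, gnats 0.615, mosquitoes 0.429. Include each in turn until the next type's E/h falls below the running intake rate.
Rate on top 1: 0.1194. mayflies: 1.38 > 0.1194 → include.
Rate on top 2: 0.2056. midges: 0.722 > 0.2056 → include.
Rate on top 3: 0.2713. gnats: 0.615 > 0.2713 → include.
Rate on top 4: 0.3065. mosquitoes: 0.429 > 0.3065 → include.
Optimal diet: fruit flies, mayflies, midges, gnats, mosquitoes — 5 of 5 types.

5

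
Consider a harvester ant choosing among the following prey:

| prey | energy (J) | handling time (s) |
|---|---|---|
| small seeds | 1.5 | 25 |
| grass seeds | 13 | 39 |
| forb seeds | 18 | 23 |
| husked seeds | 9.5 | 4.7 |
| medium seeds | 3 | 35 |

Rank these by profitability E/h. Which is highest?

husked seeds

Profitability E/h (J/s): small seeds = 1.5/25 = 0.06, grass seeds = 13/39 = 0.333, forb seeds = 18/23 = 0.783, husked seeds = 9.5/4.7 = 2.02, medium seeds = 3/35 = 0.0857.
Ranked: husked seeds > forb seeds > grass seeds > medium seeds > small seeds.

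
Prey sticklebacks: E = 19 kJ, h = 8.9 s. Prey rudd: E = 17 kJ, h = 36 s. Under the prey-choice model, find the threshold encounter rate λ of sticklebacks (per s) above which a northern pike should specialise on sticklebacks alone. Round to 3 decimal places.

0.032 per s

The zero-one rule: include rudd iff E₂/h₂ > λE₁/(1+λh₁). Equality gives the switch point.
λE₁h₂ = E₂ + λE₂h₁ ⇒ λ = E₂/(E₁h₂ − E₂h₁) = 17/(684 − 151.3) = 0.03191 per s.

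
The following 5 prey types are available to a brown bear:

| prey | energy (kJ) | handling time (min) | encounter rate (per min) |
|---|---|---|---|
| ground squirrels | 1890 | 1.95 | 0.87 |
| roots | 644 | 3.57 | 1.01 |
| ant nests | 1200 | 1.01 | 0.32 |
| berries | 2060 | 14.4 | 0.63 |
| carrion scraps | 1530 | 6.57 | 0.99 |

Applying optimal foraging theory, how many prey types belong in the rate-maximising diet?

E/h in descending order: ant nests 1.19e+03, ground squirrels 969, carrion scraps 233, roots 180, berries 143 kJ/min. The optimal diet is the largest prefix of this list for which every included type satisfies E_i/h_i > R on the types above it.
Rate on top 1: 290.2. ground squirrels: 969 > 290.2 → include.
Rate on top 2: 671.7. carrion scraps: 233 < 671.7 → exclude; stop.
Optimal diet: ant nests, ground squirrels — 2 of 5 types.

2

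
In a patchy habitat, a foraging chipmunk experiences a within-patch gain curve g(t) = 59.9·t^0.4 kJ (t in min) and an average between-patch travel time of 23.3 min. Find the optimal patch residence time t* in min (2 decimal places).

15.53 min

Maximise g(t)/(T+t): set derivative to zero → g'(t)(T+t) = g(t).
g'(t) = 0.4·59.9·t^-0.6. Setting 0.4·59.9·t^-0.6 = 59.9·t^0.4/(23.3+t) gives 0.4(23.3+t) = t, so 0.60·t = 0.4×23.3.
t* = 0.4×23.3/0.60 = 15.53 min.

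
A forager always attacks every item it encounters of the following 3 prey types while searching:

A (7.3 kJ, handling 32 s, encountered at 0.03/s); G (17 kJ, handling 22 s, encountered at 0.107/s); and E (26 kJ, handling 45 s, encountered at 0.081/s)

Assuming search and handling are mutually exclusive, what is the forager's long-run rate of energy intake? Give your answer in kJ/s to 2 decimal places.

R = Σλ_iE_i / (1 + Σλ_ih_i)
Numerator: 0.03×7.3 + 0.107×17 + 0.081×26 = 4.144
Denominator: 1 + 0.03×32 + 0.107×22 + 0.081×45 = 7.959
R = 4.144/7.959 = 0.5207 kJ/s

0.52 kJ/s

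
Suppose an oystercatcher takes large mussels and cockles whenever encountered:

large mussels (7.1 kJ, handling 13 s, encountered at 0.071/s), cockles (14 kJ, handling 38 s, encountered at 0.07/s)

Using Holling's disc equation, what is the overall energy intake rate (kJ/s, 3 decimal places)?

R = (0.071×7.1 + 0.07×14) / (1 + 0.071×13 + 0.07×38) = 1.484/4.583 = 0.3238 kJ/s.

0.324 kJ/s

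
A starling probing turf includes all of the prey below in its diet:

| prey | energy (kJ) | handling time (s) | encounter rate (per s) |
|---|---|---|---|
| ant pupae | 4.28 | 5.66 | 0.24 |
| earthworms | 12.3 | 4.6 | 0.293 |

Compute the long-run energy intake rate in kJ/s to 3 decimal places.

Energy encountered per unit search time: 0.24×4.28 + 0.293×12.3 = 4.631 kJ/s.
Handling time per unit search time: 0.24×5.66 + 0.293×4.6 = 2.706.
Rate = 4.631/(1 + 2.706) = 1.25 kJ/s.

1.250 kJ/s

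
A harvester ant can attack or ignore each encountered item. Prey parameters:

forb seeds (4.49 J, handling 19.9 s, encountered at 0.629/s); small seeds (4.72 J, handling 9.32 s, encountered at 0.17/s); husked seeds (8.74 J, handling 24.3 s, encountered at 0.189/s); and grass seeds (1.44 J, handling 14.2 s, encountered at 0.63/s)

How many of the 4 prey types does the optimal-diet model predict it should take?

E/h in descending order: small seeds 0.506, husked seeds 0.36, forb seeds 0.226, grass seeds 0.101 J/s. The optimal diet is the largest prefix of this list for which every included type satisfies E_i/h_i > R on the types above it.
Rate on top 1: 0.3105. husked seeds: 0.36 > 0.3105 → include.
Rate on top 2: 0.342. forb seeds: 0.226 < 0.342 → exclude; stop.
Optimal diet: small seeds, husked seeds — 2 of 4 types.

2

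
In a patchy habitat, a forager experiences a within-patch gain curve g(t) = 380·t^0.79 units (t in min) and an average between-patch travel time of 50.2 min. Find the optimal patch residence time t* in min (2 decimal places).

Maximise g(t)/(T+t): set derivative to zero → g'(t)(T+t) = g(t).
g'(t) = 0.79·380·t^-0.21. Setting 0.79·380·t^-0.21 = 380·t^0.79/(50.2+t) gives 0.79(50.2+t) = t, so 0.21·t = 0.79×50.2.
t* = 0.79×50.2/0.21 = 188.8 min.

188.85 min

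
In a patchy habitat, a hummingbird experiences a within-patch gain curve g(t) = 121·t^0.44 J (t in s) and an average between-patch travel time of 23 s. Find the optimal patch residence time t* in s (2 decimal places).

18.07 s

Maximise g(t)/(T+t): set derivative to zero → g'(t)(T+t) = g(t).
g'(t) = 0.44·121·t^-0.56. Setting 0.44·121·t^-0.56 = 121·t^0.44/(23+t) gives 0.44(23+t) = t, so 0.56·t = 0.44×23.
t* = 0.44×23/0.56 = 18.07 s.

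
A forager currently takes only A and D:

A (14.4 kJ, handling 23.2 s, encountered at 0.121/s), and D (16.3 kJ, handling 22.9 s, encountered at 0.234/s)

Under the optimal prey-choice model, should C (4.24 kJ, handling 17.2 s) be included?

Intake rate on the current diet: R = (0.121×14.4 + 0.234×16.3) / (1 + 0.121×23.2 + 0.234×22.9) = 5.557/9.166 = 0.6062 kJ/s.
Profitability of C: 4.24/17.2 = 0.2465 kJ/s.
0.2465 < 0.6062, so adding C would lower the average — exclude it.

No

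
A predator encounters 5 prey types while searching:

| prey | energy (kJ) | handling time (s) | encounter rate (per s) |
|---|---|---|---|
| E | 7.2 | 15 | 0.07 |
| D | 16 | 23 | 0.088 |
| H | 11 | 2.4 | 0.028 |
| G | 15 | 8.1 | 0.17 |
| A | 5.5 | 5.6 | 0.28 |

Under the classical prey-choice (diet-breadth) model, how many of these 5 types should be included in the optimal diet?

Rank by E/h (kJ/s): H 4.58, G 1.85, A 0.982, D 0.696, E 0.48. Include each in turn until the next type's E/h falls below the running intake rate.
Rate on top 1: 0.2886. G: 1.85 > 0.2886 → include.
Rate on top 2: 1.169. A: 0.982 < 1.169 → exclude; stop.
Optimal diet: H, G — 2 of 5 types.

2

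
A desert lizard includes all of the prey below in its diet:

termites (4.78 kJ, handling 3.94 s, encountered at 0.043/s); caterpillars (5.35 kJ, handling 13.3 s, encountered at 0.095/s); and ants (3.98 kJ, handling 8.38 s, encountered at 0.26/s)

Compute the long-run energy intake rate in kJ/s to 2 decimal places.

0.38 kJ/s

R = Σλ_iE_i / (1 + Σλ_ih_i)
Numerator: 0.043×4.78 + 0.095×5.35 + 0.26×3.98 = 1.749
Denominator: 1 + 0.043×3.94 + 0.095×13.3 + 0.26×8.38 = 4.612
R = 1.749/4.612 = 0.3792 kJ/s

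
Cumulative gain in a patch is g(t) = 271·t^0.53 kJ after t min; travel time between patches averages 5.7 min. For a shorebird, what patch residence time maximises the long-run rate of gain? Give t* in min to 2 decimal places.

6.43 min

Maximise g(t)/(T+t): set derivative to zero → g'(t)(T+t) = g(t).
g'(t) = 0.53·271·t^-0.47. Setting 0.53·271·t^-0.47 = 271·t^0.53/(5.7+t) gives 0.53(5.7+t) = t, so 0.47·t = 0.53×5.7.
t* = 0.53×5.7/0.47 = 6.428 min.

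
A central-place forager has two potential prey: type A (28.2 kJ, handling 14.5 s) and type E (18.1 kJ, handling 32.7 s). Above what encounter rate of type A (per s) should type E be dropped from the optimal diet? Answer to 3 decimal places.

At the threshold, the rate on type A alone equals the profitability of type E: λ·28.2/(1 + λ·14.5) = 18.1/32.7 = 0.5535.
Rearranging, λ(28.2 − 0.5535×14.5) = 0.5535, so λ = 0.5535/20.17 = 0.02744 per s.

0.027 per s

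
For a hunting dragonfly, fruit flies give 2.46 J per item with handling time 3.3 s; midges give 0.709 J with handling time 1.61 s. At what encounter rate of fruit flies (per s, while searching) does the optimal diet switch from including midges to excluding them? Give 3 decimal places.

0.437 per s

At the threshold, the rate on fruit flies alone equals the profitability of midges: λ·2.46/(1 + λ·3.3) = 0.709/1.61 = 0.4404.
Rearranging, λ(2.46 − 0.4404×3.3) = 0.4404, so λ = 0.4404/1.007 = 0.4374 per s.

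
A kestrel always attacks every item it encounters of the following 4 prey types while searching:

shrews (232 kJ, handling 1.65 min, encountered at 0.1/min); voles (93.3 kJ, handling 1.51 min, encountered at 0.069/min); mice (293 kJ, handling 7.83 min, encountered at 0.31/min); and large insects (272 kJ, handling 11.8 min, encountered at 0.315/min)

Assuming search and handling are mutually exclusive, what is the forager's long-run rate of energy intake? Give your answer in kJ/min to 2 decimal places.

R = (0.1×232 + 0.069×93.3 + 0.31×293 + 0.315×272) / (1 + 0.1×1.65 + 0.069×1.51 + 0.31×7.83 + 0.315×11.8) = 206.1/7.413 = 27.81 kJ/min.

27.81 kJ/min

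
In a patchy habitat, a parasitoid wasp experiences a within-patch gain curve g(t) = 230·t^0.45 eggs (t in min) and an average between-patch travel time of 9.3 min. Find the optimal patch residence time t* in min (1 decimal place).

7.6 min

Maximise g(t)/(T+t): set derivative to zero → g'(t)(T+t) = g(t).
g'(t) = 0.45·230·t^-0.55. Setting 0.45·230·t^-0.55 = 230·t^0.45/(9.3+t) gives 0.45(9.3+t) = t, so 0.55·t = 0.45×9.3.
t* = 0.45×9.3/0.55 = 7.609 min.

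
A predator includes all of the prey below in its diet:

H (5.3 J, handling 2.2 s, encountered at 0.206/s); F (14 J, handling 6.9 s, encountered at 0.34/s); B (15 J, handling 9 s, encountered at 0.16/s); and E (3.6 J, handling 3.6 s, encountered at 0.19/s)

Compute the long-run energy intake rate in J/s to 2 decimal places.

Energy encountered per unit search time: 0.206×5.3 + 0.34×14 + 0.16×15 + 0.19×3.6 = 8.936 J/s.
Handling time per unit search time: 0.206×2.2 + 0.34×6.9 + 0.16×9 + 0.19×3.6 = 4.923.
Rate = 8.936/(1 + 4.923) = 1.509 J/s.

1.51 J/s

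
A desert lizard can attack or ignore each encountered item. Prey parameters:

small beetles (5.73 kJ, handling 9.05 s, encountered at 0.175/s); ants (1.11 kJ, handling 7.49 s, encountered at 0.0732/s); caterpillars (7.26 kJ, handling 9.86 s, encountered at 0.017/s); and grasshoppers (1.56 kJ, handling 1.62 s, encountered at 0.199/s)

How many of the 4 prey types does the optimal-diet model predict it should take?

Profitabilities (E/h, kJ/s): grasshoppers 0.963, caterpillars 0.736, small beetles 0.633, ants 0.148. Add prey in this order while the next type's profitability exceeds the intake rate on those already taken.
Rate on top 1: 0.2348. caterpillars: 0.736 > 0.2348 → include.
Rate on top 2: 0.2912. small beetles: 0.633 > 0.2912 → include.
Rate on top 3: 0.4674. ants: 0.148 < 0.4674 → exclude; stop.
Optimal diet: grasshoppers, caterpillars, small beetles — 3 of 4 types.

3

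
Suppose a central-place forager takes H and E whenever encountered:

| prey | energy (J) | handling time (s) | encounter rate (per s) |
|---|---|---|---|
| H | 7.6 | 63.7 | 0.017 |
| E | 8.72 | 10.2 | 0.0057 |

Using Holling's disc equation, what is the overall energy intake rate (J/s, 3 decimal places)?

0.084 J/s

R = (0.017×7.6 + 0.0057×8.72) / (1 + 0.017×63.7 + 0.0057×10.2) = 0.1789/2.141 = 0.08356 J/s.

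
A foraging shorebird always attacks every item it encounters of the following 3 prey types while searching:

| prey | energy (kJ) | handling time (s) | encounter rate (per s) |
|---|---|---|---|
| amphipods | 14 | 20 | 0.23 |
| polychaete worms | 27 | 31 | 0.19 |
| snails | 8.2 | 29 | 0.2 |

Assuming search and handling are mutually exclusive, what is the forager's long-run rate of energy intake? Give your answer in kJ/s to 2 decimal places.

0.58 kJ/s

R = Σλ_iE_i / (1 + Σλ_ih_i)
Numerator: 0.23×14 + 0.19×27 + 0.2×8.2 = 9.99
Denominator: 1 + 0.23×20 + 0.19×31 + 0.2×29 = 17.29
R = 9.99/17.29 = 0.5778 kJ/s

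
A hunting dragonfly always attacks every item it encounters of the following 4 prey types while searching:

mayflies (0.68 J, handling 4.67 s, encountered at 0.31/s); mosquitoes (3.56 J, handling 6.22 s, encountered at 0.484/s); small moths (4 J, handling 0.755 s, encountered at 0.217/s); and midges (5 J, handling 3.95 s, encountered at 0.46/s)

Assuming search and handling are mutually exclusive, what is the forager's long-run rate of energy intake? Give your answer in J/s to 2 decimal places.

R = Σλ_iE_i / (1 + Σλ_ih_i)
Numerator: 0.31×0.68 + 0.484×3.56 + 0.217×4 + 0.46×5 = 5.102
Denominator: 1 + 0.31×4.67 + 0.484×6.22 + 0.217×0.755 + 0.46×3.95 = 7.439
R = 5.102/7.439 = 0.6858 J/s

0.69 J/s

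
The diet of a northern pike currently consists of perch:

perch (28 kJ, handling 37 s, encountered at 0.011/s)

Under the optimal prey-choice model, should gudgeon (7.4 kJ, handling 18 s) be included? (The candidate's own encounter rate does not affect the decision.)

Yes

Intake rate on the current diet: R = (0.011×28) / (1 + 0.011×37) = 0.308/1.407 = 0.2189 kJ/s.
Profitability of gudgeon: 7.4/18 = 0.4111 kJ/s.
0.4111 > 0.2189, so adding gudgeon raises the average — include it.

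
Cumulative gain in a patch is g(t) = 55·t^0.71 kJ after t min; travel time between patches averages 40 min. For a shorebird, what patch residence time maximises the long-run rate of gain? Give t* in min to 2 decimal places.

Maximise g(t)/(T+t): set derivative to zero → g'(t)(T+t) = g(t).
g'(t) = 0.71·55·t^-0.29. Setting 0.71·55·t^-0.29 = 55·t^0.71/(40+t) gives 0.71(40+t) = t, so 0.29·t = 0.71×40.
t* = 0.71×40/0.29 = 97.93 min.

97.93 min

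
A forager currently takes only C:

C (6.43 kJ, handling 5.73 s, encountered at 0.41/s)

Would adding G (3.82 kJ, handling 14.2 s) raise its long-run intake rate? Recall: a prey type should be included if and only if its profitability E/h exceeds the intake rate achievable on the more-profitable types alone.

No

Intake rate on the current diet: R = (0.41×6.43) / (1 + 0.41×5.73) = 2.636/3.349 = 0.7871 kJ/s.
G: E/h = 3.82/14.2 = 0.269 kJ/s.
0.269 < 0.7871, so adding G would lower the average — exclude it.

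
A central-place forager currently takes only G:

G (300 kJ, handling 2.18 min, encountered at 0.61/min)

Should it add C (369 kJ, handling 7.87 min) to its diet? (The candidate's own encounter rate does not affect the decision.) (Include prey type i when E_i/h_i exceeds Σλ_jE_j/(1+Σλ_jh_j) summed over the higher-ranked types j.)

No

Intake rate on the current diet: R = (0.61×300) / (1 + 0.61×2.18) = 183/2.33 = 78.55 kJ/min.
C: E/h = 369/7.87 = 46.89 kJ/min.
46.89 < 78.55, so adding C would lower the average — exclude it.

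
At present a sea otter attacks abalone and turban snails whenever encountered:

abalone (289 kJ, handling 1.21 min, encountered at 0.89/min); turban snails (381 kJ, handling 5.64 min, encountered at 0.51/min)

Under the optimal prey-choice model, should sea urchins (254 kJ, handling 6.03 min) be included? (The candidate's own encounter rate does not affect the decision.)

Current rate: (0.89×289 + 0.51×381)/(1 + 0.89×1.21 + 0.51×5.64) = 91.16 kJ/min.
Profitability of sea urchins: 254/6.03 = 42.12 kJ/min.
Since 42.12 < R, time spent handling sea urchins is better spent searching.

No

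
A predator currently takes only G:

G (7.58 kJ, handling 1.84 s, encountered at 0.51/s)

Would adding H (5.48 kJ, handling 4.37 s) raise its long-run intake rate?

Intake rate on the current diet: R = (0.51×7.58) / (1 + 0.51×1.84) = 3.866/1.938 = 1.994 kJ/s.
H: E/h = 5.48/4.37 = 1.254 kJ/s.
Since 1.254 < R, time spent handling H is better spent searching.

No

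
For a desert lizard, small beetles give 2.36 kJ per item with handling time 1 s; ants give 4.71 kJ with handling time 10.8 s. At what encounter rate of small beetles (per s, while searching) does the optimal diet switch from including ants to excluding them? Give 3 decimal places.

Drop ants once their profitability E₂/h₂ falls below the rate achievable on small beetles alone: E₂/h₂ = λE₁/(1 + λh₁).
Solve for λ: λE₁h₂ = E₂(1 + λh₁) → λ(E₁h₂ − E₂h₁) = E₂ → λ = E₂/(E₁h₂ − E₂h₁).
λ = 4.71/(2.36×10.8 − 4.71×1) = 4.71/20.78 = 0.2267 per s.

0.227 per s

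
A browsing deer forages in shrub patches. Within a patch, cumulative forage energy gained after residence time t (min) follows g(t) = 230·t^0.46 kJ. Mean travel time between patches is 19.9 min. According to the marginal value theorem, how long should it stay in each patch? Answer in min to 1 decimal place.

17.0 min

Maximise g(t)/(T+t): set derivative to zero → g'(t)(T+t) = g(t).
g'(t) = 0.46·230·t^-0.54. Setting 0.46·230·t^-0.54 = 230·t^0.46/(19.9+t) gives 0.46(19.9+t) = t, so 0.54·t = 0.46×19.9.
t* = 0.46×19.9/0.54 = 16.95 min.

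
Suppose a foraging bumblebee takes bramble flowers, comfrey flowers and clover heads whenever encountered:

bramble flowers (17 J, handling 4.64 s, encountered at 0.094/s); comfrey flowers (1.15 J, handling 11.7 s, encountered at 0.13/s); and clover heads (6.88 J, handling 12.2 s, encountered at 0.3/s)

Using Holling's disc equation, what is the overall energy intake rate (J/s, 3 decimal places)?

R = Σλ_iE_i / (1 + Σλ_ih_i)
Numerator: 0.094×17 + 0.13×1.15 + 0.3×6.88 = 3.812
Denominator: 1 + 0.094×4.64 + 0.13×11.7 + 0.3×12.2 = 6.617
R = 3.812/6.617 = 0.576 J/s

0.576 J/s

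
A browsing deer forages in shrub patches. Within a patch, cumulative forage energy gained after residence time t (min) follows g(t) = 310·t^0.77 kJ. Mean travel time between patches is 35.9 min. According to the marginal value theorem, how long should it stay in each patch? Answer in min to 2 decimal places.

120.19 min

Maximise g(t)/(T+t): set derivative to zero → g'(t)(T+t) = g(t).
g'(t) = 0.77·310·t^-0.23. Setting 0.77·310·t^-0.23 = 310·t^0.77/(35.9+t) gives 0.77(35.9+t) = t, so 0.23·t = 0.77×35.9.
t* = 0.77×35.9/0.23 = 120.2 min.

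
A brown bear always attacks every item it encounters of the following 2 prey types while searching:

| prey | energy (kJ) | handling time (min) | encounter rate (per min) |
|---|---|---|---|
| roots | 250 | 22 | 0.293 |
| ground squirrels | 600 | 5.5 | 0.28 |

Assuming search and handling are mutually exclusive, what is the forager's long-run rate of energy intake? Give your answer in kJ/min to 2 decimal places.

R = (0.293×250 + 0.28×600) / (1 + 0.293×22 + 0.28×5.5) = 241.3/8.986 = 26.85 kJ/min.

26.85 kJ/min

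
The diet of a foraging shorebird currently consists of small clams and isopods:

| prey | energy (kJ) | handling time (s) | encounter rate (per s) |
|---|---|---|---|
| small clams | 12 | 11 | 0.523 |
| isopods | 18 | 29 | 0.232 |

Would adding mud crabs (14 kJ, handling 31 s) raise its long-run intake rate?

No

Intake rate on the current diet: R = (0.523×12 + 0.232×18) / (1 + 0.523×11 + 0.232×29) = 10.45/13.48 = 0.7753 kJ/s.
mud crabs: E/h = 14/31 = 0.4516 kJ/s.
Since 0.4516 < R, time spent handling mud crabs is better spent searching.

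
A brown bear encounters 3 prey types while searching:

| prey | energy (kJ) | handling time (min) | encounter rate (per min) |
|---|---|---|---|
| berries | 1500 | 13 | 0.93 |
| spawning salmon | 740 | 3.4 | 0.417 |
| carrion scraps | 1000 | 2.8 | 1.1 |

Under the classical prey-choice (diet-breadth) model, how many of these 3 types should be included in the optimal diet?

1

E/h in descending order: carrion scraps 357, spawning salmon 218, berries 115 kJ/min. The optimal diet is the largest prefix of this list for which every included type satisfies E_i/h_i > R on the types above it.
Rate on top 1: 269.6. spawning salmon: 218 < 269.6 → exclude; stop.
Optimal diet: carrion scraps — 1 of 3 types.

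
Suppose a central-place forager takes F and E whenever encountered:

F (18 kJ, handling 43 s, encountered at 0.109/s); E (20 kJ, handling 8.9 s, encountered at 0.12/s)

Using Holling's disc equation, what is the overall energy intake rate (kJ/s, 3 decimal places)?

R = (0.109×18 + 0.12×20) / (1 + 0.109×43 + 0.12×8.9) = 4.362/6.755 = 0.6457 kJ/s.

0.646 kJ/s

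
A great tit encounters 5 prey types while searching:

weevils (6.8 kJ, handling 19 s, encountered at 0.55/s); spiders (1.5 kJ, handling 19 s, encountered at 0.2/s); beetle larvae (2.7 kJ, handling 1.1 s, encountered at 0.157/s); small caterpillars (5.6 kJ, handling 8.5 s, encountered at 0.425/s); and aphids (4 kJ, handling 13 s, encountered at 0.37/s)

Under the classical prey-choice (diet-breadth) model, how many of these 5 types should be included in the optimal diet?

2

E/h in descending order: beetle larvae 2.45, small caterpillars 0.659, weevils 0.358, aphids 0.308, spiders 0.0789 kJ/s. The optimal diet is the largest prefix of this list for which every included type satisfies E_i/h_i > R on the types above it.
Rate on top 1: 0.3615. small caterpillars: 0.659 > 0.3615 → include.
Rate on top 2: 0.586. weevils: 0.358 < 0.586 → exclude; stop.
Optimal diet: beetle larvae, small caterpillars — 2 of 5 types.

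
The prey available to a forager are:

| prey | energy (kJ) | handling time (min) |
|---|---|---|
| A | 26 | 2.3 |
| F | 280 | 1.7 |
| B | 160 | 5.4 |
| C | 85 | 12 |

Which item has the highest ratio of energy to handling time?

F

Profitability E/h (kJ/min): A = 26/2.3 = 11.3, F = 280/1.7 = 165, B = 160/5.4 = 29.6, C = 85/12 = 7.08.
Ranked: F > B > A > C.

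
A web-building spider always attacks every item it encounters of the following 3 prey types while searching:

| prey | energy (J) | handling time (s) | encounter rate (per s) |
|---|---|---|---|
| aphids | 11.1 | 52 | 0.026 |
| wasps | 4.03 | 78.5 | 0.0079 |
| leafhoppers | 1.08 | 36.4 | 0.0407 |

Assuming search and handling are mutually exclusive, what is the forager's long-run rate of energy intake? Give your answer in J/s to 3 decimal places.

Energy encountered per unit search time: 0.026×11.1 + 0.0079×4.03 + 0.0407×1.08 = 0.3644 J/s.
Handling time per unit search time: 0.026×52 + 0.0079×78.5 + 0.0407×36.4 = 3.454.
Rate = 0.3644/(1 + 3.454) = 0.08182 J/s.

0.082 J/s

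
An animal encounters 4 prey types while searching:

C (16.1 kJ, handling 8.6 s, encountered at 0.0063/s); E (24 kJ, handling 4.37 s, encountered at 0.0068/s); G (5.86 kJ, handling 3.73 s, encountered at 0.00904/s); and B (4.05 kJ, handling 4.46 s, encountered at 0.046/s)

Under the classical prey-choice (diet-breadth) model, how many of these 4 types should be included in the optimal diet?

4

Profitabilities (E/h, kJ/s): E 5.49, C 1.87, G 1.57, B 0.908. Add prey in this order while the next type's profitability exceeds the intake rate on those already taken.
Rate on top 1: 0.1585. C: 1.87 > 0.1585 → include.
Rate on top 2: 0.2441. G: 1.57 > 0.2441 → include.
Rate on top 3: 0.2842. B: 0.908 > 0.2842 → include.
Optimal diet: E, C, G, B — 4 of 4 types.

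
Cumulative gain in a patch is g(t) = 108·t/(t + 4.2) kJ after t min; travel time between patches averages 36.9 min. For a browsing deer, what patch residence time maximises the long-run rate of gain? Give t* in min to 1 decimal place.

Optimal t* satisfies g'(t*) = g(t*)/(T + t*).
g'(t) = 108·4.2/(t + 4.2)². Setting 108·4.2/(t+4.2)² = 108t/[(t+4.2)(36.9+t)] gives 4.2(36.9+t) = t(t+4.2), so t² = 4.2×36.9 = 155.
t* = √155 = 12.45 min.

12.4 min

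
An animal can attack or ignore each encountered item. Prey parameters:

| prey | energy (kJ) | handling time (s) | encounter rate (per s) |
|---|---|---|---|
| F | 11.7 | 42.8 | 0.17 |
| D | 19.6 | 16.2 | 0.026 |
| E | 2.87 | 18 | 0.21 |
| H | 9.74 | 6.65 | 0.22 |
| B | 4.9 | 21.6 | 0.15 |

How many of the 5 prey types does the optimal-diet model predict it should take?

2

Profitabilities (E/h, kJ/s): H 1.46, D 1.21, F 0.273, B 0.227, E 0.159. Add prey in this order while the next type's profitability exceeds the intake rate on those already taken.
Rate on top 1: 0.87. D: 1.21 > 0.87 → include.
Rate on top 2: 0.9196. F: 0.273 < 0.9196 → exclude; stop.
Optimal diet: H, D — 2 of 5 types.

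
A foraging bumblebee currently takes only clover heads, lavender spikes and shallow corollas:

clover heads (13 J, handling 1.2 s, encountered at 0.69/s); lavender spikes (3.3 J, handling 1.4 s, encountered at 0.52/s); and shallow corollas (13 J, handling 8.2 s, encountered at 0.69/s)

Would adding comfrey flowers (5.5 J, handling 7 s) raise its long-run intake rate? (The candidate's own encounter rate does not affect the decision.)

No

Intake rate on the current diet: R = (0.69×13 + 0.52×3.3 + 0.69×13) / (1 + 0.69×1.2 + 0.52×1.4 + 0.69×8.2) = 19.66/8.214 = 2.393 J/s.
comfrey flowers: E/h = 5.5/7 = 0.7857 J/s.
0.7857 < 2.393, so adding comfrey flowers would lower the average — exclude it.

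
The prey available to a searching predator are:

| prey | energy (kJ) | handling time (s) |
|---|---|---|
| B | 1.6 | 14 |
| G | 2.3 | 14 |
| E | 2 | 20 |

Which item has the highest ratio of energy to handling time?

In descending order of E/h:
G: 2.3/14 = 0.164 kJ/s
B: 1.6/14 = 0.114 kJ/s
E: 2/20 = 0.1 kJ/s

G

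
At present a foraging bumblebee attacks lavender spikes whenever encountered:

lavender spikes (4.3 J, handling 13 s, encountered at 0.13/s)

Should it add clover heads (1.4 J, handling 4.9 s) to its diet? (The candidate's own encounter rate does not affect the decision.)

Yes

Intake rate on the current diet: R = (0.13×4.3) / (1 + 0.13×13) = 0.559/2.69 = 0.2078 J/s.
Profitability of clover heads: 1.4/4.9 = 0.2857 J/s.
Since 0.2857 > R, including clover heads increases the long-run rate.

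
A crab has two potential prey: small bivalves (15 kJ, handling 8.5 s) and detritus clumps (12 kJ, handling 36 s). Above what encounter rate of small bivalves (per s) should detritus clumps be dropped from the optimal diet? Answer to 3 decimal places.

Drop detritus clumps once their profitability E₂/h₂ falls below the rate achievable on small bivalves alone: E₂/h₂ = λE₁/(1 + λh₁).
Solve for λ: λE₁h₂ = E₂(1 + λh₁) → λ(E₁h₂ − E₂h₁) = E₂ → λ = E₂/(E₁h₂ − E₂h₁).
λ = 12/(15×36 − 12×8.5) = 12/438 = 0.0274 per s.

0.027 per s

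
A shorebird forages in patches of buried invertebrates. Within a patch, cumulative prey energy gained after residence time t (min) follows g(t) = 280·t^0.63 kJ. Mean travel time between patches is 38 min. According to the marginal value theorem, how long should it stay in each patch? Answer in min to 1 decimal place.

64.7 min

By the marginal value theorem, leave when the instantaneous gain rate g'(t) equals the habitat-wide average g(t)/(T + t).
g'(t) = 0.63·280·t^-0.37. Setting 0.63·280·t^-0.37 = 280·t^0.63/(38+t) gives 0.63(38+t) = t, so 0.37·t = 0.63×38.
t* = 0.63×38/0.37 = 64.7 min.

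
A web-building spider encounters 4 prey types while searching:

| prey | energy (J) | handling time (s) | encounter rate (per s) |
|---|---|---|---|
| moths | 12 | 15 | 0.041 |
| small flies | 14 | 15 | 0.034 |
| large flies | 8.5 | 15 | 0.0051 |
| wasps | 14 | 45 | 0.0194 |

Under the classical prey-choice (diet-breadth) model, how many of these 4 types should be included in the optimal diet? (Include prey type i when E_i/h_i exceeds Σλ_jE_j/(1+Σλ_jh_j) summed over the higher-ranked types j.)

3

Rank by E/h (J/s): small flies 0.933, moths 0.8, large flies 0.567, wasps 0.311. Include each in turn until the next type's E/h falls below the running intake rate.
Rate on top 1: 0.3152. moths: 0.8 > 0.3152 → include.
Rate on top 2: 0.4555. large flies: 0.567 > 0.4555 → include.
Rate on top 3: 0.4594. wasps: 0.311 < 0.4594 → exclude; stop.
Optimal diet: small flies, moths, large flies — 3 of 4 types.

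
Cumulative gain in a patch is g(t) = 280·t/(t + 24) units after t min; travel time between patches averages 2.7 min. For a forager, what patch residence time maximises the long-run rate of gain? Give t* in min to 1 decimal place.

By the marginal value theorem, leave when the instantaneous gain rate g'(t) equals the habitat-wide average g(t)/(T + t).
g'(t) = 280·24/(t + 24)². Setting 280·24/(t+24)² = 280t/[(t+24)(2.7+t)] gives 24(2.7+t) = t(t+24), so t² = 24×2.7 = 64.8.
t* = √64.8 = 8.05 min.

8.0 min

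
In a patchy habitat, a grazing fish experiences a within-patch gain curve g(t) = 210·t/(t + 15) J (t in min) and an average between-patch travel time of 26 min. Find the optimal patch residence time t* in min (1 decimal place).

Optimal t* satisfies g'(t*) = g(t*)/(T + t*).
g'(t) = 210·15/(t + 15)². Setting 210·15/(t+15)² = 210t/[(t+15)(26+t)] gives 15(26+t) = t(t+15), so t² = 15×26 = 390.
t* = √390 = 19.75 min.

19.7 min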